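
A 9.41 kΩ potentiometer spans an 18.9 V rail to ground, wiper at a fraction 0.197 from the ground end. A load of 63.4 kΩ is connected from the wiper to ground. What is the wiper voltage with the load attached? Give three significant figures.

The wiper splits the pot into (1−α)R = 7.556 kΩ above and αR = 1.854 kΩ below.
Lower section ‖ load = 1.801 kΩ.
V_wiper = 18.9 × 1.801/(7.556 + 1.801) = 3.64 V.

V ≈ 3.64 V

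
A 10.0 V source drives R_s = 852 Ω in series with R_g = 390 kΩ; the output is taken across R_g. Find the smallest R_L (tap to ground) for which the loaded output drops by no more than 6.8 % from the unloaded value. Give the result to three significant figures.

Output resistance R_th = R_s‖R_g = (852 × 390000)/390900 = 850.1 Ω.
The fractional drop is R_th/(R_th + R_L); requiring this ≤ 0.0680 gives R_L ≥ R_th(1/0.0680 − 1) = 850.1 × 13.71 = 11.7 kΩ.

R_L(min) ≈ 11.7 kΩ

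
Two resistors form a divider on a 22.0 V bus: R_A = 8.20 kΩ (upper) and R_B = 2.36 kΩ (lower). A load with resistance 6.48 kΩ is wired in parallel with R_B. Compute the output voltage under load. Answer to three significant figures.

The load sits in parallel with R_B: R_B‖R_L = (2.36 × 6.48) / (2.36 + 6.48) = 1.730 kΩ.
V_out = 22.0 × 1.730 / (8.20 + 1.730) = 22.0 × 1.730/9.930 = 3.83 V.
(Unloaded it would have been 4.92 V.)

V_out ≈ 3.83 V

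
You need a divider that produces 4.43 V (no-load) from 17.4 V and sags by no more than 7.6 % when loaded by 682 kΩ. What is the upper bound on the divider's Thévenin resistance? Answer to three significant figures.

R_th ≤ 56.1 kΩ

Loading drop = R_th/(R_th + R_L) ≤ 0.0760, so R_th ≤ R_L · ε/(1−ε) = 682 kΩ × 0.0760/0.9240 = 56.1 kΩ.
(Any R1, R2 with R2/(R1+R2) = 0.255 and R1‖R2 ≤ 56.1 kΩ will meet the spec.)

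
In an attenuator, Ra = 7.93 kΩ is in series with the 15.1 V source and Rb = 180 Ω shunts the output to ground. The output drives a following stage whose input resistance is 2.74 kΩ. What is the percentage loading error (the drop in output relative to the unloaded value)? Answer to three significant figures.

6.04 %

The divider's output (Thévenin) resistance is Ra‖Rb = 176.0 Ω.
Fractional drop under load = R_th/(R_th + R_L) = 176.0 / (176.0 + 2740) = 0.06036.
So the output falls by 6.04 %.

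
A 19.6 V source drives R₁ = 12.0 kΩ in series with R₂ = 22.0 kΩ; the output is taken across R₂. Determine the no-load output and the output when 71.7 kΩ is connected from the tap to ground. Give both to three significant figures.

Open-circuit: V = 19.6 × 22.0/(12.0 + 22.0) = 12.7 V.
With the load, R₂ becomes R₂‖R_L = 16.83 kΩ, so V = 19.6 × 16.83/28.83 = 11.4 V.

Unloaded: 12.7 V; loaded: 11.4 V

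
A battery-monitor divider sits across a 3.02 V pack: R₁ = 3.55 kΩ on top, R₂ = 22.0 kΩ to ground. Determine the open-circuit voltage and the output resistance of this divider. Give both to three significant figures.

V_th is the open-circuit tap voltage: 3.02 × 22.0/(3.55 + 22.0) = 2.60 V.
With the supply zeroed, R₁ and R₂ appear in parallel from the tap: R_th = R₁‖R₂ = (3.55 × 22.0)/25.55 = 3.06 kΩ.

V_th = 2.60 V, R_th = 3.06 kΩ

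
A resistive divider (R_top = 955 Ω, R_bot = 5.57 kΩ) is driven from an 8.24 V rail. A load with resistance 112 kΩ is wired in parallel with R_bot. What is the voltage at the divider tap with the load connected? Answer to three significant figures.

The load sits in parallel with R_bot: R_bot‖R_L = (5570 × 112000) / (5570 + 112000) = 5306 Ω.
V_out = 8.24 × 5306 / (955 + 5306) = 8.24 × 5306/6261 = 6.98 V.

V_out ≈ 6.98 V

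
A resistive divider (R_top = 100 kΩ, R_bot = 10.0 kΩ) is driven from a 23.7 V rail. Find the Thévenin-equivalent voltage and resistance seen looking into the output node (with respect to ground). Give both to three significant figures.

V_th is the open-circuit tap voltage: 23.7 × 10.0/(100 + 10.0) = 2.15 V.
With the supply zeroed, R_top and R_bot appear in parallel from the tap: R_th = R_top‖R_bot = (100 × 10.0)/110.0 = 9.09 kΩ.

V_th = 2.15 V, R_th = 9.09 kΩ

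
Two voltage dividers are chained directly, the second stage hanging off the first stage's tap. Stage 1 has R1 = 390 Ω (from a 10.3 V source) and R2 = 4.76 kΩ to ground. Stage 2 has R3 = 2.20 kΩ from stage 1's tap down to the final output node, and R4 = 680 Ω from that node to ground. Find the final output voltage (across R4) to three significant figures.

V_out ≈ 2.00 V

Stage 2 presents R3+R4 = 2880 Ω as a load on stage 1's tap.
Stage 1's lower leg becomes R2‖(R3+R4) = 1794 Ω, so V_mid = 10.3 × 1794/2184 = 8.461 V.
Stage 2 is itself unloaded: V_out = V_mid × R4/(R3+R4) = 8.461 × 680/2880 = 2.00 V.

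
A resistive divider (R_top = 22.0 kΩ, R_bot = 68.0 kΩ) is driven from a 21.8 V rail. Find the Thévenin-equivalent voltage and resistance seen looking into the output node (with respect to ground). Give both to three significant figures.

V_th is the open-circuit tap voltage: 21.8 × 68.0/(22.0 + 68.0) = 16.5 V.
With the supply zeroed, R_top and R_bot appear in parallel from the tap: R_th = R_top‖R_bot = (22.0 × 68.0)/90.00 = 16.6 kΩ.

V_th = 16.5 V, R_th = 16.6 kΩ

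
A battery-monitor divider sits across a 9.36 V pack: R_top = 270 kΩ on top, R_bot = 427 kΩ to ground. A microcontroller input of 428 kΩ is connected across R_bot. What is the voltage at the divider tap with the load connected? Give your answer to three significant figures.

The load sits in parallel with R_bot: R_bot‖R_L = (427 × 428) / (427 + 428) = 213.7 kΩ.
V_out = 9.36 × 213.7 / (270 + 213.7) = 9.36 × 213.7/483.7 = 4.14 V.

V_out ≈ 4.14 V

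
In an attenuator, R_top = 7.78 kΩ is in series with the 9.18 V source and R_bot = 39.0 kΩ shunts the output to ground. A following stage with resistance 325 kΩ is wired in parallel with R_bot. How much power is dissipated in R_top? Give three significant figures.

Total resistance from the source is R_top + (R_bot‖R_L) = 42.60 kΩ, so I = 9.18/42.60 kΩ = 0.2155 mA.
P = I²·R_top = (0.2155 mA)² × 7.78 kΩ = 0.361 mW.

P ≈ 0.361 mW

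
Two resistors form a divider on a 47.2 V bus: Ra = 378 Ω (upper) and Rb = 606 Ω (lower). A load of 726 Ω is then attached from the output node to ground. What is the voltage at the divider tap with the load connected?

V_out ≈ 22.0 V

The load sits in parallel with Rb: Rb‖R_L = (606 × 726) / (606 + 726) = 330.3 Ω.
V_out = 47.2 × 330.3 / (378 + 330.3) = 47.2 × 330.3/708.3 = 22.0 V.
(Unloaded it would have been 29.1 V.)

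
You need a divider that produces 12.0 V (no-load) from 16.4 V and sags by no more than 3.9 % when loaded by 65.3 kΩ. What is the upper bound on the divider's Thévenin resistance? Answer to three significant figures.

R_th ≤ 2.65 kΩ

Loading drop = R_th/(R_th + R_L) ≤ 0.0390, so R_th ≤ R_L · ε/(1−ε) = 65.3 kΩ × 0.0390/0.9610 = 2.65 kΩ.
(Any R1, R2 with R2/(R1+R2) = 0.732 and R1‖R2 ≤ 2.65 kΩ will meet the spec.)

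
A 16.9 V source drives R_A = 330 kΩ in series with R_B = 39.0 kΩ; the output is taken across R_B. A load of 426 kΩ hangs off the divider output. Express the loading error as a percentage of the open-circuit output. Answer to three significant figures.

The divider's output (Thévenin) resistance is R_A‖R_B = 34.88 kΩ.
Fractional drop under load = R_th/(R_th + R_L) = 34.88 / (34.88 + 426) = 0.07568.
So the output falls by 7.57 %.

7.57 %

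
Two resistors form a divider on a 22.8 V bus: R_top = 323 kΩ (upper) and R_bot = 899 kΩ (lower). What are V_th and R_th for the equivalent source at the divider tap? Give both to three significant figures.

V_th is the open-circuit tap voltage: 22.8 × 899/(323 + 899) = 16.8 V.
With the supply zeroed, R_top and R_bot appear in parallel from the tap: R_th = R_top‖R_bot = (323 × 899)/1222 = 238 kΩ.

V_th = 16.8 V, R_th = 238 kΩ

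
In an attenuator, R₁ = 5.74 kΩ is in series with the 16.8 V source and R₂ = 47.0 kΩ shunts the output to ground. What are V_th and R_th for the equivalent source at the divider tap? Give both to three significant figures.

V_th is the open-circuit tap voltage: 16.8 × 47.0/(5.74 + 47.0) = 15.0 V.
With the supply zeroed, R₁ and R₂ appear in parallel from the tap: R_th = R₁‖R₂ = (5.74 × 47.0)/52.74 = 5.12 kΩ.

V_th = 15.0 V, R_th = 5.12 kΩ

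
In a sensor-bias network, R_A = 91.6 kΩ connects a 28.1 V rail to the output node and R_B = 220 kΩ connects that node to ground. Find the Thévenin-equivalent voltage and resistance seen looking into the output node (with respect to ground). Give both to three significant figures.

V_th is the open-circuit tap voltage: 28.1 × 220/(91.6 + 220) = 19.8 V.
With the supply zeroed, R_A and R_B appear in parallel from the tap: R_th = R_A‖R_B = (91.6 × 220)/311.6 = 64.7 kΩ.

V_th = 19.8 V, R_th = 64.7 kΩ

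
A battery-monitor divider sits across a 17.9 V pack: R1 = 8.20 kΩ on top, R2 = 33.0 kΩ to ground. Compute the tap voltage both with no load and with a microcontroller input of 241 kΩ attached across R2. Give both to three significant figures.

Open-circuit: V = 17.9 × 33.0/(8.20 + 33.0) = 14.3 V.
With the load, R2 becomes R2‖R_L = 29.03 kΩ, so V = 17.9 × 29.03/37.23 = 14.0 V.

Unloaded: 14.3 V; loaded: 14.0 V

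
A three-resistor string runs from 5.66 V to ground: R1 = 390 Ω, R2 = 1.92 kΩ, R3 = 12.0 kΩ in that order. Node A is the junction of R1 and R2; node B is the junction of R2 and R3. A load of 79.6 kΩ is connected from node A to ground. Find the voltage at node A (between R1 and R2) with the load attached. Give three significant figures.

Below node A the series string R2+R3 = 13920 Ω sits in parallel with the 79600 Ω load: 11850 Ω.
V_A = 5.66 × 11850/(390 + 11850) = 5.48 V.

V ≈ 5.48 V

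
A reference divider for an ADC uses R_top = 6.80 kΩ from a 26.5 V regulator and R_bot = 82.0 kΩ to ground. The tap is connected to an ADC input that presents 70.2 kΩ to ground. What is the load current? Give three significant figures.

I_L ≈ 0.320 mA

R_bot‖R_L = 37.82 kΩ; V_out = 26.5 × 37.82/44.62 = 22.46 V.
I_L = V_out / R_L = 22.46 / 70.2 kΩ = 0.320 mA.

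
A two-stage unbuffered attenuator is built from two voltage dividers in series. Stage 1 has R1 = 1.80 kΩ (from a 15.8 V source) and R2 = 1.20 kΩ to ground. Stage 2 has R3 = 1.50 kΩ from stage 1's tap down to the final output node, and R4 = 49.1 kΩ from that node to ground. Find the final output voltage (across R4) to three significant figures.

Stage 2 presents R3+R4 = 50.60 kΩ as a load on stage 1's tap.
Stage 1's lower leg becomes R2‖(R3+R4) = 1.172 kΩ, so V_mid = 15.8 × 1.172/2.972 = 6.231 V.
Stage 2 is itself unloaded: V_out = V_mid × R4/(R3+R4) = 6.231 × 49.1/50.60 = 6.05 V.

V_out ≈ 6.05 V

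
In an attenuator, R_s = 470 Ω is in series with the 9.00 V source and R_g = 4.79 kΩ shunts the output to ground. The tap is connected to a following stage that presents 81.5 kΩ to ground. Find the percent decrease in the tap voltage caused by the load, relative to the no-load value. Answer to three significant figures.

The divider's output (Thévenin) resistance is R_s‖R_g = 428.0 Ω.
Fractional drop under load = R_th/(R_th + R_L) = 428.0 / (428.0 + 81500) = 0.005224.
So the output falls by 0.522 %.

0.522 %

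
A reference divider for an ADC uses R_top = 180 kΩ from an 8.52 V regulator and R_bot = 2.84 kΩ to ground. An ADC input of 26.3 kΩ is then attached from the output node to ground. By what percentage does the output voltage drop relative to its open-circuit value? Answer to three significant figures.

Unloaded V = 8.52 × 2.84/182.8 = 0.13234 V.
Loaded: R_bot‖R_L = 2.563 kΩ, giving V = 8.52 × 2.563/182.6 = 0.11962 V.
Drop = (0.13234 − 0.11962) / 0.13234 = 9.61 %.

9.61 %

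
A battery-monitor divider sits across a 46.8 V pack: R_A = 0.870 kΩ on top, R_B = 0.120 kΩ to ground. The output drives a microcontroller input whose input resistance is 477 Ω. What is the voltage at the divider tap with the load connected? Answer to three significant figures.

The load sits in parallel with R_B: R_B‖R_L = (120 × 477) / (120 + 477) = 95.88 Ω.
V_out = 46.8 × 95.88 / (870 + 95.88) = 46.8 × 95.88/965.9 = 4.65 V.

V_out ≈ 4.65 V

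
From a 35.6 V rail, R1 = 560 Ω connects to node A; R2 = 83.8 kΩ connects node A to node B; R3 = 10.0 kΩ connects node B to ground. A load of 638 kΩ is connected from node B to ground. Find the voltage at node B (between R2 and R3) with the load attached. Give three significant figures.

V ≈ 3.72 V

At node B, R3 is in parallel with the load: R3‖R_L = 9846 Ω.
Below node A the resistance is R2 + (R3‖R_L) = 93650 Ω, so V_A = 35.6 × 93650/94210 = 35.39 V.
Then V_B = V_A × (R3‖R_L)/(R2 + R3‖R_L) = 35.39 × 9846/93650 = 3.72 V.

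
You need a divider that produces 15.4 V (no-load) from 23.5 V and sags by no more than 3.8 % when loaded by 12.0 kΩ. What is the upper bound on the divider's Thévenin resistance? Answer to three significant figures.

Loading drop = R_th/(R_th + R_L) ≤ 0.0380, so R_th ≤ R_L · ε/(1−ε) = 12.0 kΩ × 0.0380/0.9620 = 474 Ω.
(Any R1, R2 with R2/(R1+R2) = 0.655 and R1‖R2 ≤ 474 Ω will meet the spec.)

R_th ≤ 474 Ω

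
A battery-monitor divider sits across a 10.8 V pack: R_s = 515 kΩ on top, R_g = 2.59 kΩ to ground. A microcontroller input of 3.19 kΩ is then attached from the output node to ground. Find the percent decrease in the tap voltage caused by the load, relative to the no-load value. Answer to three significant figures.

44.7 %

The divider's output (Thévenin) resistance is R_s‖R_g = 2.577 kΩ.
Fractional drop under load = R_th/(R_th + R_L) = 2.577 / (2.577 + 3.19) = 0.4469.
So the output falls by 44.7 %.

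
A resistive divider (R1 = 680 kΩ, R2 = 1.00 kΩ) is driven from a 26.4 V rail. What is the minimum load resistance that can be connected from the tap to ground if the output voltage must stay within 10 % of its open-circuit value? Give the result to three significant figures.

R_L(min) ≈ 8.99 kΩ

Output resistance R_th = R1‖R2 = (680000 × 1000)/681000 = 998.5 Ω.
The fractional drop is R_th/(R_th + R_L); requiring this ≤ 0.100 gives R_L ≥ R_th(1/0.100 − 1) = 998.5 × 9.000 = 8.99 kΩ.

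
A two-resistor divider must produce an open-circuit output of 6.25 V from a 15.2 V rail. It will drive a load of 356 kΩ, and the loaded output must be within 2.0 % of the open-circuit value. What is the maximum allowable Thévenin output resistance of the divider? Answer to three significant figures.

Loading drop = R_th/(R_th + R_L) ≤ 0.0200, so R_th ≤ R_L · ε/(1−ε) = 356 kΩ × 0.0200/0.9800 = 7.27 kΩ.

R_th ≤ 7.27 kΩ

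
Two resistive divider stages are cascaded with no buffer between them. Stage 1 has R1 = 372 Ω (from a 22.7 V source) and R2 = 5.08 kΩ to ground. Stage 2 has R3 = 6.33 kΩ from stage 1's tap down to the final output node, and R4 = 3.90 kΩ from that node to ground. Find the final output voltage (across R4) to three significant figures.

Stage 2 presents R3+R4 = 10230 Ω as a load on stage 1's tap.
Stage 1's lower leg becomes R2‖(R3+R4) = 3394 Ω, so V_mid = 22.7 × 3394/3766 = 20.46 V.
Stage 2 is itself unloaded: V_out = V_mid × R4/(R3+R4) = 20.46 × 3900/10230 = 7.80 V.

V_out ≈ 7.80 V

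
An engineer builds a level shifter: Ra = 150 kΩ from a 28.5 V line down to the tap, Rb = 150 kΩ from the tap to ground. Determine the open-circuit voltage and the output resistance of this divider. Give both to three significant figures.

V_th = 14.2 V, R_th = 75.0 kΩ

V_th is the open-circuit tap voltage: 28.5 × 150/(150 + 150) = 14.2 V.
With the supply zeroed, Ra and Rb appear in parallel from the tap: R_th = Ra‖Rb = (150 × 150)/300.0 = 75.0 kΩ.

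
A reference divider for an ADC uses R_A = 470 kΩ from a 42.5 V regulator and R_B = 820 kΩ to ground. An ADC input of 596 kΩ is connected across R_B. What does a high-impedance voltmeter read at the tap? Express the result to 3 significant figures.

The load sits in parallel with R_B: R_B‖R_L = (820 × 596) / (820 + 596) = 345.1 kΩ.
V_out = 42.5 × 345.1 / (470 + 345.1) = 42.5 × 345.1/815.1 = 18.0 V.

V_out ≈ 18.0 V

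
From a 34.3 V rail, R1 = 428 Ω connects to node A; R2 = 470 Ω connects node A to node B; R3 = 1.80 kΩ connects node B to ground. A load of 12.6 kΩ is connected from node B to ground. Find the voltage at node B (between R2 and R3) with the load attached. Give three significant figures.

At node B, R3 is in parallel with the load: R3‖R_L = 1575 Ω.
Below node A the resistance is R2 + (R3‖R_L) = 2045 Ω, so V_A = 34.3 × 2045/2473 = 28.36 V.
Then V_B = V_A × (R3‖R_L)/(R2 + R3‖R_L) = 28.36 × 1575/2045 = 21.8 V.

V ≈ 21.8 V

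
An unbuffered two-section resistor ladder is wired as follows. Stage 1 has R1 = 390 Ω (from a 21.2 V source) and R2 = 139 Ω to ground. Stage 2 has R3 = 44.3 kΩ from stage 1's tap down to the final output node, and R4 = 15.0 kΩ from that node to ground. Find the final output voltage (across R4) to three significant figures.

Stage 2 presents R3+R4 = 59300 Ω as a load on stage 1's tap.
Stage 1's lower leg becomes R2‖(R3+R4) = 138.7 Ω, so V_mid = 21.2 × 138.7/528.7 = 5.561 V.
Stage 2 is itself unloaded: V_out = V_mid × R4/(R3+R4) = 5.561 × 15000/59300 = 1.41 V.

V_out ≈ 1.41 V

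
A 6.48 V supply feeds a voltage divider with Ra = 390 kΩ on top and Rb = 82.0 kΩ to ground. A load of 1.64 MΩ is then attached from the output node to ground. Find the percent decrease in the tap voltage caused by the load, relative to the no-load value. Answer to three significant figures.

3.97 %

The divider's output (Thévenin) resistance is Ra‖Rb = 67.75 kΩ.
Fractional drop under load = R_th/(R_th + R_L) = 67.75 / (67.75 + 1640) = 0.03967.
So the output falls by 3.97 %.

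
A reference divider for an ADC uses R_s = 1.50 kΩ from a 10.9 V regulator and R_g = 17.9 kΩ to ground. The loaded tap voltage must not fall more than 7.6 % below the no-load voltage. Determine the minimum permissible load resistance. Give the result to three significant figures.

R_L(min) ≈ 16.8 kΩ

Output resistance R_th = R_s‖R_g = (1.50 × 17.9)/19.40 = 1.384 kΩ.
The fractional drop is R_th/(R_th + R_L); requiring this ≤ 0.0760 gives R_L ≥ R_th(1/0.0760 − 1) = 1.384 × 12.16 = 16.8 kΩ.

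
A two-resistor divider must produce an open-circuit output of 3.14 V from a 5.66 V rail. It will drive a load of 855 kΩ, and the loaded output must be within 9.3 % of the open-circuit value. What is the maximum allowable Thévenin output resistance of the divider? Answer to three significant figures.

R_th ≤ 87.7 kΩ

Loading drop = R_th/(R_th + R_L) ≤ 0.0930, so R_th ≤ R_L · ε/(1−ε) = 855 kΩ × 0.0930/0.9070 = 87.7 kΩ.
(Any R1, R2 with R2/(R1+R2) = 0.555 and R1‖R2 ≤ 87.7 kΩ will meet the spec.)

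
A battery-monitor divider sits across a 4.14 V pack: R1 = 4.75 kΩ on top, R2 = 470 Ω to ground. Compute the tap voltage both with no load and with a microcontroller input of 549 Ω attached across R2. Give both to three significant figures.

Open-circuit: V = 4.14 × 470/(4750 + 470) = 0.373 V.
With the load, R2 becomes R2‖R_L = 253.2 Ω, so V = 4.14 × 253.2/5003 = 0.210 V.

Unloaded: 0.373 V; loaded: 0.210 V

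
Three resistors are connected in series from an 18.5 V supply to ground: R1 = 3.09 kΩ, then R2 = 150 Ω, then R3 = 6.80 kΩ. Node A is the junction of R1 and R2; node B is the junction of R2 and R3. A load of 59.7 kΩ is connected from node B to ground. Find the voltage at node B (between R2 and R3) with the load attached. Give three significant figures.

V ≈ 12.1 V

At node B, R3 is in parallel with the load: R3‖R_L = 6105 Ω.
Below node A the resistance is R2 + (R3‖R_L) = 6255 Ω, so V_A = 18.5 × 6255/9345 = 12.38 V.
Then V_B = V_A × (R3‖R_L)/(R2 + R3‖R_L) = 12.38 × 6105/6255 = 12.1 V.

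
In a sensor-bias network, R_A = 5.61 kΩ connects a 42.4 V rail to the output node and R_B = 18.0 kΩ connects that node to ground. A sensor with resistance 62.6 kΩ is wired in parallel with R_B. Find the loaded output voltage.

V_out ≈ 30.3 V

The load sits in parallel with R_B: R_B‖R_L = (18.0 × 62.6) / (18.0 + 62.6) = 13.98 kΩ.
V_out = 42.4 × 13.98 / (5.61 + 13.98) = 42.4 × 13.98/19.59 = 30.3 V.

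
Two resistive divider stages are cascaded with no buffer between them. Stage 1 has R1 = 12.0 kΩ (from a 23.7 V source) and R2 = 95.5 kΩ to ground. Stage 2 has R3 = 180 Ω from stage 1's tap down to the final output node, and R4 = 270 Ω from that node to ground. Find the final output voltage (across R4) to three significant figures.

V_out ≈ 0.512 V

Stage 2 presents R3+R4 = 450.0 Ω as a load on stage 1's tap.
Stage 1's lower leg becomes R2‖(R3+R4) = 447.9 Ω, so V_mid = 23.7 × 447.9/12450 = 0.8528 V.
Stage 2 is itself unloaded: V_out = V_mid × R4/(R3+R4) = 0.8528 × 270/450.0 = 0.512 V.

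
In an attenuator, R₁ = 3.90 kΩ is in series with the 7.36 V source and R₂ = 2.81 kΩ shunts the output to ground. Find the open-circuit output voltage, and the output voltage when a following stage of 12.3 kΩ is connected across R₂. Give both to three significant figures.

Unloaded: 3.08 V; loaded: 2.72 V

Open-circuit: V = 7.36 × 2.81/(3.90 + 2.81) = 3.08 V.
With the load, R₂ becomes R₂‖R_L = 2.287 kΩ, so V = 7.36 × 2.287/6.187 = 2.72 V.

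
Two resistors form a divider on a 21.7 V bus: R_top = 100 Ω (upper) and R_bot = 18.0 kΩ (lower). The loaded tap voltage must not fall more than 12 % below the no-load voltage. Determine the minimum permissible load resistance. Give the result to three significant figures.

R_L(min) ≈ 729 Ω

Output resistance R_th = R_top‖R_bot = (100 × 18000)/18100 = 99.45 Ω.
The fractional drop is R_th/(R_th + R_L); requiring this ≤ 0.120 gives R_L ≥ R_th(1/0.120 − 1) = 99.45 × 7.333 = 729 Ω.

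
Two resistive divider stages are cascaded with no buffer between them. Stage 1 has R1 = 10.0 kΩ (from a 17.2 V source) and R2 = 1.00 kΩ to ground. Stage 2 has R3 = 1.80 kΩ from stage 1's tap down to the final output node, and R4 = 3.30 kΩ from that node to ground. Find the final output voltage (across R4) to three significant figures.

Stage 2 presents R3+R4 = 5.100 kΩ as a load on stage 1's tap.
Stage 1's lower leg becomes R2‖(R3+R4) = 0.8361 kΩ, so V_mid = 17.2 × 0.8361/10.84 = 1.327 V.
Stage 2 is itself unloaded: V_out = V_mid × R4/(R3+R4) = 1.327 × 3.30/5.100 = 0.859 V.

V_out ≈ 0.859 V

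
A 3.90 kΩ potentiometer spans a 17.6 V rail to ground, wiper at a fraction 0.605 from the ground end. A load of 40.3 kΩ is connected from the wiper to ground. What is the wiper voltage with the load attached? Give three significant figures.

V ≈ 10.4 V

The wiper splits the pot into (1−α)R = 1.540 kΩ above and αR = 2.360 kΩ below.
Lower section ‖ load = 2.229 kΩ.
V_wiper = 17.6 × 2.229/(1.540 + 2.229) = 10.4 V.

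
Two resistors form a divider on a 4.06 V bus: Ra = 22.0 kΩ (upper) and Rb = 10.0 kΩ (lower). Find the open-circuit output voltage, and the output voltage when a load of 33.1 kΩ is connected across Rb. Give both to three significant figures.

Unloaded: 1.27 V; loaded: 1.05 V

Open-circuit: V = 4.06 × 10.0/(22.0 + 10.0) = 1.27 V.
With the load, Rb becomes Rb‖R_L = 7.680 kΩ, so V = 4.06 × 7.680/29.68 = 1.05 V.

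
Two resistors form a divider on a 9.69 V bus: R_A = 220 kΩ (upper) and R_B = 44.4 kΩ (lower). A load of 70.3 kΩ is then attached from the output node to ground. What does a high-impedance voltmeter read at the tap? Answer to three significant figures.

The load sits in parallel with R_B: R_B‖R_L = (44.4 × 70.3) / (44.4 + 70.3) = 27.21 kΩ.
V_out = 9.69 × 27.21 / (220 + 27.21) = 9.69 × 27.21/247.2 = 1.07 V.

V_out ≈ 1.07 V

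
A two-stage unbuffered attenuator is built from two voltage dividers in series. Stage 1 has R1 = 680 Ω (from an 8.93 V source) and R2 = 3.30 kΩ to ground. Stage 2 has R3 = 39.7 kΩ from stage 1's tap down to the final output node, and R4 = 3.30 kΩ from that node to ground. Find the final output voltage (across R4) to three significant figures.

V_out ≈ 0.561 V

Stage 2 presents R3+R4 = 43000 Ω as a load on stage 1's tap.
Stage 1's lower leg becomes R2‖(R3+R4) = 3065 Ω, so V_mid = 8.93 × 3065/3745 = 7.308 V.
Stage 2 is itself unloaded: V_out = V_mid × R4/(R3+R4) = 7.308 × 3300/43000 = 0.561 V.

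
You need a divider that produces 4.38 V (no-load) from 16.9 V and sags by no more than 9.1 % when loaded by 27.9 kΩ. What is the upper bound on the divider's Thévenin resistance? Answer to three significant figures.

Loading drop = R_th/(R_th + R_L) ≤ 0.0910, so R_th ≤ R_L · ε/(1−ε) = 27.9 kΩ × 0.0910/0.9090 = 2.79 kΩ.

R_th ≤ 2.79 kΩ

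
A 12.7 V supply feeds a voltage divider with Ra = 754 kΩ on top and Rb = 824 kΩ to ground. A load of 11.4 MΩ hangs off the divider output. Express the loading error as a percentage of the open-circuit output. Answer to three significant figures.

3.34 %

The divider's output (Thévenin) resistance is Ra‖Rb = 393.7 kΩ.
Fractional drop under load = R_th/(R_th + R_L) = 393.7 / (393.7 + 11400) = 0.03338.
So the output falls by 3.34 %.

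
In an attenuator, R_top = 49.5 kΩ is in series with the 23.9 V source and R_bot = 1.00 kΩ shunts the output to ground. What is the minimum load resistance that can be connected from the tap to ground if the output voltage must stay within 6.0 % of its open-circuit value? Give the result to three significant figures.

Output resistance R_th = R_top‖R_bot = (49500 × 1000)/50500 = 980.2 Ω.
The fractional drop is R_th/(R_th + R_L); requiring this ≤ 0.0600 gives R_L ≥ R_th(1/0.0600 − 1) = 980.2 × 15.67 = 15.4 kΩ.

R_L(min) ≈ 15.4 kΩ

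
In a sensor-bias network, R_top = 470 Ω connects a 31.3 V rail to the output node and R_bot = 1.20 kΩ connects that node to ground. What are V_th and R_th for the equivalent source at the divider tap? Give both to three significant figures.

V_th = 22.5 V, R_th = 338 Ω

V_th is the open-circuit tap voltage: 31.3 × 1200/(470 + 1200) = 22.5 V.
With the supply zeroed, R_top and R_bot appear in parallel from the tap: R_th = R_top‖R_bot = (470 × 1200)/1670 = 338 Ω.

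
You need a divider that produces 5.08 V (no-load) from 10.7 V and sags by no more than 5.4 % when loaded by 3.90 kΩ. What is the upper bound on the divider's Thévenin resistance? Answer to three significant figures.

Loading drop = R_th/(R_th + R_L) ≤ 0.0540, so R_th ≤ R_L · ε/(1−ε) = 3.90 kΩ × 0.0540/0.9460 = 223 Ω.
(Any R1, R2 with R2/(R1+R2) = 0.475 and R1‖R2 ≤ 223 Ω will meet the spec.)

R_th ≤ 223 Ω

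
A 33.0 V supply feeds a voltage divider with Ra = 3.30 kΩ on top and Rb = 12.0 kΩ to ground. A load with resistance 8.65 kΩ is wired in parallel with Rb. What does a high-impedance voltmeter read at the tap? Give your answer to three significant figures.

The load sits in parallel with Rb: Rb‖R_L = (12.0 × 8.65) / (12.0 + 8.65) = 5.027 kΩ.
V_out = 33.0 × 5.027 / (3.30 + 5.027) = 33.0 × 5.027/8.327 = 19.9 V.

V_out ≈ 19.9 V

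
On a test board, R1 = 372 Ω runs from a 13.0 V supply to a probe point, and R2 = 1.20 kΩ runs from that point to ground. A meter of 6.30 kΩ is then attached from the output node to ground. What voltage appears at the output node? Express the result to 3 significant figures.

The load sits in parallel with R2: R2‖R_L = (1200 × 6300) / (1200 + 6300) = 1008 Ω.
V_out = 13.0 × 1008 / (372 + 1008) = 13.0 × 1008/1380 = 9.50 V.

V_out ≈ 9.50 V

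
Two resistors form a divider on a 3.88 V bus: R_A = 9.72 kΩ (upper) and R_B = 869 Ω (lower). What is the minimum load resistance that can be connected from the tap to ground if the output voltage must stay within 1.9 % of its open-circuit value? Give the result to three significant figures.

R_L(min) ≈ 41.2 kΩ

Output resistance R_th = R_A‖R_B = (9720 × 869)/10590 = 797.7 Ω.
The fractional drop is R_th/(R_th + R_L); requiring this ≤ 0.0190 gives R_L ≥ R_th(1/0.0190 − 1) = 797.7 × 51.63 = 41.2 kΩ.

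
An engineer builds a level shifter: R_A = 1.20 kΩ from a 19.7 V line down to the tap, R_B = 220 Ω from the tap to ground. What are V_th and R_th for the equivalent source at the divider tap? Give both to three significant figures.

V_th is the open-circuit tap voltage: 19.7 × 220/(1200 + 220) = 3.05 V.
With the supply zeroed, R_A and R_B appear in parallel from the tap: R_th = R_A‖R_B = (1200 × 220)/1420 = 186 Ω.

V_th = 3.05 V, R_th = 186 Ω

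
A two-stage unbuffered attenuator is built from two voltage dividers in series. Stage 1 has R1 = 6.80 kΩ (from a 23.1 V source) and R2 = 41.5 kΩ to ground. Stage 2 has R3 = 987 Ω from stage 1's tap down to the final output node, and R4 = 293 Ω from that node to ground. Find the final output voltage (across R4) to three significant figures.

V_out ≈ 0.816 V

Stage 2 presents R3+R4 = 1280 Ω as a load on stage 1's tap.
Stage 1's lower leg becomes R2‖(R3+R4) = 1242 Ω, so V_mid = 23.1 × 1242/8042 = 3.567 V.
Stage 2 is itself unloaded: V_out = V_mid × R4/(R3+R4) = 3.567 × 293/1280 = 0.816 V.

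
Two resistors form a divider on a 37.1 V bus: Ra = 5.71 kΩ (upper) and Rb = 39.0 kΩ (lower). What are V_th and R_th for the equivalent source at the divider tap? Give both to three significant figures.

V_th = 32.4 V, R_th = 4.98 kΩ

V_th is the open-circuit tap voltage: 37.1 × 39.0/(5.71 + 39.0) = 32.4 V.
With the supply zeroed, Ra and Rb appear in parallel from the tap: R_th = Ra‖Rb = (5.71 × 39.0)/44.71 = 4.98 kΩ.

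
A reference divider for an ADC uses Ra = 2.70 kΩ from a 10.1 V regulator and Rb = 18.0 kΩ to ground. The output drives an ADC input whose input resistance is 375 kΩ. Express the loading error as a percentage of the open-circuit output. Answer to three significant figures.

The divider's output (Thévenin) resistance is Ra‖Rb = 2.348 kΩ.
Fractional drop under load = R_th/(R_th + R_L) = 2.348 / (2.348 + 375) = 0.006222.
So the output falls by 0.622 %.

0.622 %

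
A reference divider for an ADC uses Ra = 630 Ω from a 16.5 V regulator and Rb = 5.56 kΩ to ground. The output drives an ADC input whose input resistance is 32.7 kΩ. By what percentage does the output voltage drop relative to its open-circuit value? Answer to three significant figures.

1.70 %

The divider's output (Thévenin) resistance is Ra‖Rb = 565.9 Ω.
Fractional drop under load = R_th/(R_th + R_L) = 565.9 / (565.9 + 32700) = 0.01701.
So the output falls by 1.70 %.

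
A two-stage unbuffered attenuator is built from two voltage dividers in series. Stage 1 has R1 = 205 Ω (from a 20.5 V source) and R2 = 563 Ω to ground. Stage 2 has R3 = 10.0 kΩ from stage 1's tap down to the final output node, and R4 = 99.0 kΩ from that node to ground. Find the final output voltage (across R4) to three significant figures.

V_out ≈ 13.6 V

Stage 2 presents R3+R4 = 109000 Ω as a load on stage 1's tap.
Stage 1's lower leg becomes R2‖(R3+R4) = 560.1 Ω, so V_mid = 20.5 × 560.1/765.1 = 15.01 V.
Stage 2 is itself unloaded: V_out = V_mid × R4/(R3+R4) = 15.01 × 99000/109000 = 13.6 V.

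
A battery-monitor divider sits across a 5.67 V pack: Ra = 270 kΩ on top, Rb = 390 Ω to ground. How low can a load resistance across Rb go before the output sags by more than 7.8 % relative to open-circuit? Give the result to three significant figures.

R_L(min) ≈ 4.60 kΩ

Output resistance R_th = Ra‖Rb = (270000 × 390)/270400 = 389.4 Ω.
The fractional drop is R_th/(R_th + R_L); requiring this ≤ 0.0780 gives R_L ≥ R_th(1/0.0780 − 1) = 389.4 × 11.82 = 4.60 kΩ.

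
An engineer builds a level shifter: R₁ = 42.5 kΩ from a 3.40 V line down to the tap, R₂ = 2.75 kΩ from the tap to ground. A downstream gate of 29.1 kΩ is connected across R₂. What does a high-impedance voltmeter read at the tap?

The load sits in parallel with R₂: R₂‖R_L = (2.75 × 29.1) / (2.75 + 29.1) = 2.513 kΩ.
V_out = 3.40 × 2.513 / (42.5 + 2.513) = 3.40 × 2.513/45.01 = 0.190 V.

V_out ≈ 0.190 V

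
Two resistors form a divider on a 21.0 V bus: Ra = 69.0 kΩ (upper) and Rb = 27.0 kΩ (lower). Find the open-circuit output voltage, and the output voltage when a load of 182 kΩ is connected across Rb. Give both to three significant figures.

Open-circuit: V = 21.0 × 27.0/(69.0 + 27.0) = 5.91 V.
With the load, Rb becomes Rb‖R_L = 23.51 kΩ, so V = 21.0 × 23.51/92.51 = 5.34 V.

Unloaded: 5.91 V; loaded: 5.34 V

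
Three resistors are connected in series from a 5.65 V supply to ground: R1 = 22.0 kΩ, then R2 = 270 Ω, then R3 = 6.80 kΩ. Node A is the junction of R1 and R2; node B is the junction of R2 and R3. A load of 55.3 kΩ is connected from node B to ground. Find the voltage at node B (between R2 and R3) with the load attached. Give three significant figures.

V ≈ 1.21 V

At node B, R3 is in parallel with the load: R3‖R_L = 6055 Ω.
Below node A the resistance is R2 + (R3‖R_L) = 6325 Ω, so V_A = 5.65 × 6325/28330 = 1.262 V.
Then V_B = V_A × (R3‖R_L)/(R2 + R3‖R_L) = 1.262 × 6055/6325 = 1.21 V.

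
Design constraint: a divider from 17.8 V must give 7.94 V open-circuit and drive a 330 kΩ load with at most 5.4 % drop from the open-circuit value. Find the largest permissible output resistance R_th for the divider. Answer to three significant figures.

R_th ≤ 18.8 kΩ

Loading drop = R_th/(R_th + R_L) ≤ 0.0540, so R_th ≤ R_L · ε/(1−ε) = 330 kΩ × 0.0540/0.9460 = 18.8 kΩ.
(Any R1, R2 with R2/(R1+R2) = 0.446 and R1‖R2 ≤ 18.8 kΩ will meet the spec.)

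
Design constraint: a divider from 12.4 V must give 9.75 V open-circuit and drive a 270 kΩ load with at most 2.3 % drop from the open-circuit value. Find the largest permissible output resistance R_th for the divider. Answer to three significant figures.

Loading drop = R_th/(R_th + R_L) ≤ 0.0230, so R_th ≤ R_L · ε/(1−ε) = 270 kΩ × 0.0230/0.9770 = 6.36 kΩ.

R_th ≤ 6.36 kΩ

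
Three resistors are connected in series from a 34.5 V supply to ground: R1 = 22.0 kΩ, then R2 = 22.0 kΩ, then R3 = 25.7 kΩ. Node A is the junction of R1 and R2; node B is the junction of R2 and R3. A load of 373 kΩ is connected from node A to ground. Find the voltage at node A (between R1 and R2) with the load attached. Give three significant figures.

V ≈ 22.7 V

Below node A the series string R2+R3 = 47.70 kΩ sits in parallel with the 373 kΩ load: 42.29 kΩ.
V_A = 34.5 × 42.29/(22.0 + 42.29) = 22.7 V.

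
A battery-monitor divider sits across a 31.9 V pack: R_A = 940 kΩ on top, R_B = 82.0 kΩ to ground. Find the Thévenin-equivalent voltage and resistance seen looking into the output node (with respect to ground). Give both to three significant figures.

V_th is the open-circuit tap voltage: 31.9 × 82.0/(940 + 82.0) = 2.56 V.
With the supply zeroed, R_A and R_B appear in parallel from the tap: R_th = R_A‖R_B = (940 × 82.0)/1022 = 75.4 kΩ.

V_th = 2.56 V, R_th = 75.4 kΩ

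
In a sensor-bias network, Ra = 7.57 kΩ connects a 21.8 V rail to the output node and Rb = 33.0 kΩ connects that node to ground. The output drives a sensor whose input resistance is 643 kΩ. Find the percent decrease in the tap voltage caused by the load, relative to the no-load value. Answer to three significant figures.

The divider's output (Thévenin) resistance is Ra‖Rb = 6.158 kΩ.
Fractional drop under load = R_th/(R_th + R_L) = 6.158 / (6.158 + 643) = 0.009485.
So the output falls by 0.949 %.

0.949 %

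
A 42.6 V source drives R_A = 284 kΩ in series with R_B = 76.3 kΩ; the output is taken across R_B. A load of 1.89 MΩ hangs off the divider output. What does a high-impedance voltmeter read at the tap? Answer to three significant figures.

The load sits in parallel with R_B: R_B‖R_L = (76.3 × 1890) / (76.3 + 1890) = 73.34 kΩ.
V_out = 42.6 × 73.34 / (284 + 73.34) = 42.6 × 73.34/357.3 = 8.74 V.
(Unloaded it would have been 9.02 V.)

V_out ≈ 8.74 V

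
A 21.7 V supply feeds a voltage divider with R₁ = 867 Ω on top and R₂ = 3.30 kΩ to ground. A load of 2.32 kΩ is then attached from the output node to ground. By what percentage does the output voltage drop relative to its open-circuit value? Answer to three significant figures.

Unloaded V = 21.7 × 3300/4167 = 17.19 V.
Loaded: R₂‖R_L = 1362 Ω, giving V = 21.7 × 1362/2229 = 13.26 V.
Drop = (17.19 − 13.26) / 17.19 = 22.8 %.

22.8 %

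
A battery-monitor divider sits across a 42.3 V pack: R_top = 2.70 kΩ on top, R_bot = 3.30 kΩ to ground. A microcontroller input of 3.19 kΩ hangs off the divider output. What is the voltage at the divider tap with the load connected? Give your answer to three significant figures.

V_out ≈ 15.9 V

The load sits in parallel with R_bot: R_bot‖R_L = (3.30 × 3.19) / (3.30 + 3.19) = 1.622 kΩ.
V_out = 42.3 × 1.622 / (2.70 + 1.622) = 42.3 × 1.622/4.322 = 15.9 V.
(Unloaded it would have been 23.3 V.)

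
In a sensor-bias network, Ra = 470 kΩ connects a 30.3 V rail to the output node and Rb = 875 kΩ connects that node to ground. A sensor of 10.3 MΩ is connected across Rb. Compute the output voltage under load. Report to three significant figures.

V_out ≈ 19.1 V

The load sits in parallel with Rb: Rb‖R_L = (875 × 10300) / (875 + 10300) = 806.5 kΩ.
V_out = 30.3 × 806.5 / (470 + 806.5) = 30.3 × 806.5/1276 = 19.1 V.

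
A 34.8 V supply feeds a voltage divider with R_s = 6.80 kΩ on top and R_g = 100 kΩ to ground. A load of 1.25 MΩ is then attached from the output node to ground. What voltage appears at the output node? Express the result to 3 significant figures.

The load sits in parallel with R_g: R_g‖R_L = (100 × 1250) / (100 + 1250) = 92.59 kΩ.
V_out = 34.8 × 92.59 / (6.80 + 92.59) = 34.8 × 92.59/99.39 = 32.4 V.
(Unloaded it would have been 32.6 V.)

V_out ≈ 32.4 V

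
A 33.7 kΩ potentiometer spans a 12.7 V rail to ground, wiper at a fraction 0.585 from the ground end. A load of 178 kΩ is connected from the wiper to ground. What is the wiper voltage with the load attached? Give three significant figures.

V ≈ 7.10 V

The wiper splits the pot into (1−α)R = 13.99 kΩ above and αR = 19.71 kΩ below.
Lower section ‖ load = 17.75 kΩ.
V_wiper = 12.7 × 17.75/(13.99 + 17.75) = 7.10 V.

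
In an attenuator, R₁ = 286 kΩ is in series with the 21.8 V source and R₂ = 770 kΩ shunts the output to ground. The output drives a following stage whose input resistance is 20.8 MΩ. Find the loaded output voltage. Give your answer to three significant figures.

The load sits in parallel with R₂: R₂‖R_L = (770 × 20800) / (770 + 20800) = 742.5 kΩ.
V_out = 21.8 × 742.5 / (286 + 742.5) = 21.8 × 742.5/1029 = 15.7 V.
(Unloaded it would have been 15.9 V.)

V_out ≈ 15.7 V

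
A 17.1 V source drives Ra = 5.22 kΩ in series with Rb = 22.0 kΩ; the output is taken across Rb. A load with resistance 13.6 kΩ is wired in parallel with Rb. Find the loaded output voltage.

V_out ≈ 10.5 V

The load sits in parallel with Rb: Rb‖R_L = (22.0 × 13.6) / (22.0 + 13.6) = 8.404 kΩ.
V_out = 17.1 × 8.404 / (5.22 + 8.404) = 17.1 × 8.404/13.62 = 10.5 V.
(Unloaded it would have been 13.8 V.)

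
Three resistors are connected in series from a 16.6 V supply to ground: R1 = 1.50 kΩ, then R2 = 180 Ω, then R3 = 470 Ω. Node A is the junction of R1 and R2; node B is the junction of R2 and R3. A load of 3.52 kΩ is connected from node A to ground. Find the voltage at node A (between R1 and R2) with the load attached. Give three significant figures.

V ≈ 4.45 V

Below node A the series string R2+R3 = 650.0 Ω sits in parallel with the 3520 Ω load: 548.7 Ω.
V_A = 16.6 × 548.7/(1500 + 548.7) = 4.45 V.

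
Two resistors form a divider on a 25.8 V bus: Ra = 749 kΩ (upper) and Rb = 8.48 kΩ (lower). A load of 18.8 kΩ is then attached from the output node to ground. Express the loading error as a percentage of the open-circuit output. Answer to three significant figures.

The divider's output (Thévenin) resistance is Ra‖Rb = 8.385 kΩ.
Fractional drop under load = R_th/(R_th + R_L) = 8.385 / (8.385 + 18.8) = 0.3084.
So the output falls by 30.8 %.

30.8 %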